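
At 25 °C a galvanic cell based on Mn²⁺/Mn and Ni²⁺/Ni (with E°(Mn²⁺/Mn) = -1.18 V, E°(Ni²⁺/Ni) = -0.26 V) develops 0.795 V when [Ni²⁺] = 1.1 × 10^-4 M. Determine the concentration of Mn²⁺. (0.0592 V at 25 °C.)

From the Nernst equation, log Q = n(E° − E)/0.0592 = 2(0.92 − 0.795)/0.0592 = 4.223, so Q = 1.67 × 10^4.
With Q = [Mn²⁺]/[Ni²⁺] and the known concentrations, [Mn²⁺] in the numerator gives [Mn²⁺] = 1.8 M.

1.8 M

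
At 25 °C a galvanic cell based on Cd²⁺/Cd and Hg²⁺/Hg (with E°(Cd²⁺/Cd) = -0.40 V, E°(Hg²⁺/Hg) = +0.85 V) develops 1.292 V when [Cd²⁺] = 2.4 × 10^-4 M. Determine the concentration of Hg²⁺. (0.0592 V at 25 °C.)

0.0063 M

From the Nernst equation, log Q = n(E° − E)/0.0592 = 2(1.25 − 1.292)/0.0592 = -1.419, so Q = 0.0381.
With Q = [Cd²⁺]/[Hg²⁺] and the known concentrations, [Hg²⁺] in the denominator gives [Hg²⁺] = 0.0063 M.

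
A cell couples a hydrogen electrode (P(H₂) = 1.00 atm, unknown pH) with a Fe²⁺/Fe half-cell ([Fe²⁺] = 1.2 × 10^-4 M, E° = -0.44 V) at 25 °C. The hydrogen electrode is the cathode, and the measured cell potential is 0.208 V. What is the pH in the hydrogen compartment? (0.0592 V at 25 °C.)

E°_cell = 0.44 V and n = 2.
log Q = n(E° − E)/0.0592 = 2×(0.44 − 0.208)/0.0592 = 7.838.
With Q = [Fe²⁺]·P(H₂) / [H⁺]^2, solving for [H⁺] gives log[H⁺] = -5.879, so pH = 5.88.

pH = 5.88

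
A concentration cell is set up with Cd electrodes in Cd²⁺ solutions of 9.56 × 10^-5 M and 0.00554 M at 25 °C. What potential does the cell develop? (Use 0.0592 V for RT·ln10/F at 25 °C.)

Both half-cells are Cd²⁺/Cd, so E°_cell = 0. The concentrated side is the cathode; the cell reaction moves Cd²⁺ from high to low concentration with n = 2.
Q = [Cd²⁺]_dilute/[Cd²⁺]_conc = 9.56 × 10^-5/0.00554 = 0.0173.
E = 0 − (0.0592/2) log Q = −(0.0592/2)(-1.763) = 0.0522 V.

0.052 V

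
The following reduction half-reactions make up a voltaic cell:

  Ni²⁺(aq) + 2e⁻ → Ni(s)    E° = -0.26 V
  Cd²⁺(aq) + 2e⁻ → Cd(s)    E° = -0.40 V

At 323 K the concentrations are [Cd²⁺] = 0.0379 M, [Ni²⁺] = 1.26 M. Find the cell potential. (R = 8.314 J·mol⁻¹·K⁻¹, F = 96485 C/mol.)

The Ni²⁺/Ni couple has the higher reduction potential and acts as the cathode, so E°_cell = -0.26 − (-0.40) = 0.14 V.
Balancing electrons gives n = 2; the reaction quotient is Q = [Cd²⁺]/[Ni²⁺] = 0.0301.
E = E° − (RT/nF) ln Q = 0.14 − (8.314×323)/(2×96485) × (-3.504) = 0.140 + 0.049 = 0.189 V.

0.189 V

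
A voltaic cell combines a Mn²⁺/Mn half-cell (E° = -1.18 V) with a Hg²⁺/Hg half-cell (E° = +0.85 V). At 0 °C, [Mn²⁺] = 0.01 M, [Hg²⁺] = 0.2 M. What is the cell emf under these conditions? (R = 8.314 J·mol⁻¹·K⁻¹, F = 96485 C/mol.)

The Hg²⁺/Hg couple has the higher reduction potential and acts as the cathode, so E°_cell = +0.85 − (-1.18) = 2.03 V.
Balancing electrons gives n = 2; the reaction quotient is Q = [Mn²⁺]/[Hg²⁺] = 0.0500.
E = E° − (RT/nF) ln Q = 2.03 − (8.314×273)/(2×96485) × (-2.996) = 2.030 + 0.035 = 2.065 V.

2.07 V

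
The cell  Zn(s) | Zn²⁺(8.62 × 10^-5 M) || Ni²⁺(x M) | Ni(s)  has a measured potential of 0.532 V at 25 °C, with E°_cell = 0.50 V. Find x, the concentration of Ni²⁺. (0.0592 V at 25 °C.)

From the Nernst equation, log Q = n(E° − E)/0.0592 = 2(0.50 − 0.532)/0.0592 = -1.081, so Q = 0.0830.
With Q = [Zn²⁺]/[Ni²⁺] and the known concentrations, [Ni²⁺] in the denominator gives [Ni²⁺] = 0.001 M.

0.001 M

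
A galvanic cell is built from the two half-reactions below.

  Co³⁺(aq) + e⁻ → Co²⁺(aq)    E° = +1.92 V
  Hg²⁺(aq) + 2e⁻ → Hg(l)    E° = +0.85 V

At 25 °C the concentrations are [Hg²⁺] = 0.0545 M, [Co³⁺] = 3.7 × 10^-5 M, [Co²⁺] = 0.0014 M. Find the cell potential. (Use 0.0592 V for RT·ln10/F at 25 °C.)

1.01 V

The Co³⁺/Co²⁺ couple has the higher reduction potential and acts as the cathode, so E°_cell = +1.92 − (+0.85) = 1.07 V.
Balancing electrons gives n = 2; the reaction quotient is Q = [Hg²⁺]·[Co²⁺]^2/[Co³⁺]^2 = 78.0.
At 25 °C, E = E° − (0.0592/n) log Q = 1.07 − (0.0592/2)(1.892) = 1.070 − 0.056 = 1.014 V.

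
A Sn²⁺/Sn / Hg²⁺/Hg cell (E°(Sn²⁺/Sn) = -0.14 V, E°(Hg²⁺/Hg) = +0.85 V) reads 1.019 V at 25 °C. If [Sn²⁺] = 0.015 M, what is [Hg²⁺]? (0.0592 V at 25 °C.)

From the Nernst equation, log Q = n(E° − E)/0.0592 = 2(0.99 − 1.019)/0.0592 = -0.980, so Q = 0.105.
With Q = [Sn²⁺]/[Hg²⁺] and the known concentrations, [Hg²⁺] in the denominator gives [Hg²⁺] = 0.14 M.

0.14 M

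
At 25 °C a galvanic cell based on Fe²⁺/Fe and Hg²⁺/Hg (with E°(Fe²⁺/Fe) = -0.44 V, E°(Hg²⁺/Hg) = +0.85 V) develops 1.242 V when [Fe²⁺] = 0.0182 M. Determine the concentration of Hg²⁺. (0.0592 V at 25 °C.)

From the Nernst equation, log Q = n(E° − E)/0.0592 = 2(1.29 − 1.242)/0.0592 = 1.622, so Q = 41.8.
With Q = [Fe²⁺]/[Hg²⁺] and the known concentrations, [Hg²⁺] in the denominator gives [Hg²⁺] = 4.3 × 10^-4 M.

4.3 × 10^-4 M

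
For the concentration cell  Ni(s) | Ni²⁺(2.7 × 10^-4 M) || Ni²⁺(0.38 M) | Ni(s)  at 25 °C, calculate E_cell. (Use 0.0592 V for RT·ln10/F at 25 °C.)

0.093 V

Both half-cells are Ni²⁺/Ni, so E°_cell = 0. The concentrated side is the cathode; the cell reaction moves Ni²⁺ from high to low concentration with n = 2.
Q = [Ni²⁺]_dilute/[Ni²⁺]_conc = 2.7 × 10^-4/0.38 = 7.11 × 10^-4.
E = 0 − (0.0592/2) log Q = −(0.0592/2)(-3.148) = 0.0932 V.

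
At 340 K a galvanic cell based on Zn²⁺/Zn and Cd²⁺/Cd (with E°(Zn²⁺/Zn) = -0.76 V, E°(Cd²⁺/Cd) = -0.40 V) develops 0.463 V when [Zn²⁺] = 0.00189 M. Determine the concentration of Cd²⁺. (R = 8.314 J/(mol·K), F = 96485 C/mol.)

From the Nernst equation, ln Q = nF(E° − E)/RT = 2×96485×(0.36 − 0.463)/(8.314×340) = -7.031, so Q = 8.84 × 10^-4.
With Q = [Zn²⁺]/[Cd²⁺] and the known concentrations, [Cd²⁺] in the denominator gives [Cd²⁺] = 2.1 M.

2.1 M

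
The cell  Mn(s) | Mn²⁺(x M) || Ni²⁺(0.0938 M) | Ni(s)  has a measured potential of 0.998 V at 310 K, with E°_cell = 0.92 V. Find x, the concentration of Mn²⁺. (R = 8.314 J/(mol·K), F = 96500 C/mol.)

From the Nernst equation, ln Q = nF(E° − E)/RT = 2×96500×(0.92 − 0.998)/(8.314×310) = -5.841, so Q = 0.00291.
With Q = [Mn²⁺]/[Ni²⁺] and the known concentrations, [Mn²⁺] in the numerator gives [Mn²⁺] = 2.7 × 10^-4 M.

2.7 × 10^-4 M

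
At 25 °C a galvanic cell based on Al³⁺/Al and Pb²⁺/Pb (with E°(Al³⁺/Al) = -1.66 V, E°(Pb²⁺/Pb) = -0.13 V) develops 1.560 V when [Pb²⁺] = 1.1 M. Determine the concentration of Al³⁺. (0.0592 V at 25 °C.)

0.035 M

From the Nernst equation, log Q = n(E° − E)/0.0592 = 6(1.53 − 1.560)/0.0592 = -3.041, so Q = 9.11 × 10^-4.
With Q = [Al³⁺]^2/[Pb²⁺]^3 and the known concentrations, [Al³⁺]^2 in the numerator gives [Al³⁺] = 0.035 M.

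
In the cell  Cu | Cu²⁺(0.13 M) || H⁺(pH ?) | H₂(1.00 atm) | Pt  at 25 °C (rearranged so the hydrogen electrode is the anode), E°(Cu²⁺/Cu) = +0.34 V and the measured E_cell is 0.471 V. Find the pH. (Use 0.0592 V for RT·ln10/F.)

E°_cell = 0.34 V and n = 2.
log Q = n(E° − E)/0.0592 = 2×(0.34 − 0.471)/0.0592 = -4.426.
With Q = [H⁺]^2 / ([Cu²⁺]·P(H₂)), solving for [H⁺] gives log[H⁺] = -2.656, so pH = 2.66.

pH = 2.66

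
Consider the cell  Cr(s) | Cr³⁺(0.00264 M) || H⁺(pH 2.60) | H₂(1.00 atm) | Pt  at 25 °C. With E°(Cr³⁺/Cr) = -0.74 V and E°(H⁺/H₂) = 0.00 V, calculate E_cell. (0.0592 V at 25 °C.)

0.64 V

The hydrogen couple is the cathode, so E°_cell = 0.74 V; n = 6.
[H⁺] = 10^(−2.60) = 0.0025 M, and Q = [Cr³⁺]^2·P(H₂)^3 / [H⁺]^6 = 2.77 × 10^10.
E = E° − (0.0592/6) log Q = 0.74 − (0.0592/6)(10.443) = 0.637 V.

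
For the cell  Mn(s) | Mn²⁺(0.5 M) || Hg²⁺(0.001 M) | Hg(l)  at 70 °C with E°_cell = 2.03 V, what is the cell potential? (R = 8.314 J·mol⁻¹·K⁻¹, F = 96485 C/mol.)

1.94 V

Balancing electrons gives n = 2; the reaction quotient is Q = [Mn²⁺]/[Hg²⁺] = 500.
E = E° − (RT/nF) ln Q = 2.03 − (8.314×343)/(2×96485) × (6.215) = 2.030 − 0.092 = 1.938 V.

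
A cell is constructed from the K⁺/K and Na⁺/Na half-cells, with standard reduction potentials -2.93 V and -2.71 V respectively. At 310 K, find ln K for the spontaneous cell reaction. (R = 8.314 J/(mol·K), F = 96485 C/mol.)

ln K = 8.2

E°_cell = -2.71 − (-2.93) = 0.22 V, with n = 1 electron transferred.
At equilibrium E = 0, so the Nernst equation gives ln K = nFE°/RT = (1)(96485)(0.22)/((8.314)(310)) = 8.24.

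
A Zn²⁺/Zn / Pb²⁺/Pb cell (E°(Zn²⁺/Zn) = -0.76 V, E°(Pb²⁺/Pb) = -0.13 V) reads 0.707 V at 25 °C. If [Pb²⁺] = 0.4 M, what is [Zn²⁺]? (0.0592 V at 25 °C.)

0.001 M

From the Nernst equation, log Q = n(E° − E)/0.0592 = 2(0.63 − 0.707)/0.0592 = -2.601, so Q = 0.00250.
With Q = [Zn²⁺]/[Pb²⁺] and the known concentrations, [Zn²⁺] in the numerator gives [Zn²⁺] = 0.001 M.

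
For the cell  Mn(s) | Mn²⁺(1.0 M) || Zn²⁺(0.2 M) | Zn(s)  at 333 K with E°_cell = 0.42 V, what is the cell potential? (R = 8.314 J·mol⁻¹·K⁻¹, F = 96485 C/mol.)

0.397 V

Balancing electrons gives n = 2; the reaction quotient is Q = [Mn²⁺]/[Zn²⁺] = 5.00.
E = E° − (RT/nF) ln Q = 0.42 − (8.314×333)/(2×96485) × (1.609) = 0.420 − 0.023 = 0.397 V.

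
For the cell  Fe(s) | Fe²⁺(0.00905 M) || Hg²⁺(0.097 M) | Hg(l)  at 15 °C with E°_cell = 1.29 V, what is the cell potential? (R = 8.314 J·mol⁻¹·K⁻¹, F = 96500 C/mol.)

Balancing electrons gives n = 2; the reaction quotient is Q = [Fe²⁺]/[Hg²⁺] = 0.0933.
E = E° − (RT/nF) ln Q = 1.29 − (8.314×288)/(2×96500) × (-2.372) = 1.290 + 0.029 = 1.319 V.

1.32 V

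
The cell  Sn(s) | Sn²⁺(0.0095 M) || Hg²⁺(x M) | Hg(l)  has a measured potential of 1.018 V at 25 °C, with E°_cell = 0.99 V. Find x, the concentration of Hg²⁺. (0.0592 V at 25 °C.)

From the Nernst equation, log Q = n(E° − E)/0.0592 = 2(0.99 − 1.018)/0.0592 = -0.946, so Q = 0.113.
With Q = [Sn²⁺]/[Hg²⁺] and the known concentrations, [Hg²⁺] in the denominator gives [Hg²⁺] = 0.084 M.

0.084 M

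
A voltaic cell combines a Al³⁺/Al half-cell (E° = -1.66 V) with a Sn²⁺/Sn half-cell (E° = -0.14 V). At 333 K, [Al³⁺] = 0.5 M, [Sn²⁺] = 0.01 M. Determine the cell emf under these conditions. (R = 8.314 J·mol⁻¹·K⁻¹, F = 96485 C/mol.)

1.46 V

The Sn²⁺/Sn couple has the higher reduction potential and acts as the cathode, so E°_cell = -0.14 − (-1.66) = 1.52 V.
Balancing electrons gives n = 6; the reaction quotient is Q = [Al³⁺]^2/[Sn²⁺]^3 = 2.5 × 10^5.
E = E° − (RT/nF) ln Q = 1.52 − (8.314×333)/(6×96485) × (12.429) = 1.520 − 0.059 = 1.461 V.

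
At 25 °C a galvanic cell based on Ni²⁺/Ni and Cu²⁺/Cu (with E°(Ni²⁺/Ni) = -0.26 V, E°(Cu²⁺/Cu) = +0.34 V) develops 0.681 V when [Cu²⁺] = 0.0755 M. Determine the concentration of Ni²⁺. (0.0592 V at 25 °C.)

1.4 × 10^-4 M

From the Nernst equation, log Q = n(E° − E)/0.0592 = 2(0.60 − 0.681)/0.0592 = -2.736, so Q = 0.00183.
With Q = [Ni²⁺]/[Cu²⁺] and the known concentrations, [Ni²⁺] in the numerator gives [Ni²⁺] = 1.4 × 10^-4 M.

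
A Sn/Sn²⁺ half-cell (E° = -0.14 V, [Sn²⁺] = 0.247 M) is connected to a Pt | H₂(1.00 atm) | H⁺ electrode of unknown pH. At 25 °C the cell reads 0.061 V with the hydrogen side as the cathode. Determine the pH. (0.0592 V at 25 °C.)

pH = 1.64

E°_cell = 0.14 V and n = 2.
log Q = n(E° − E)/0.0592 = 2×(0.14 − 0.061)/0.0592 = 2.669.
With Q = [Sn²⁺]·P(H₂) / [H⁺]^2, solving for [H⁺] gives log[H⁺] = -1.638, so pH = 1.64.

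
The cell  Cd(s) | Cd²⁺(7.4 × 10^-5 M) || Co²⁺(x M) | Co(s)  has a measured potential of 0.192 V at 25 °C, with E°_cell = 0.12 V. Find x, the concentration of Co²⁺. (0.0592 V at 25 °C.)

0.02 M

From the Nernst equation, log Q = n(E° − E)/0.0592 = 2(0.12 − 0.192)/0.0592 = -2.432, so Q = 0.00369.
With Q = [Cd²⁺]/[Co²⁺] and the known concentrations, [Co²⁺] in the denominator gives [Co²⁺] = 0.02 M.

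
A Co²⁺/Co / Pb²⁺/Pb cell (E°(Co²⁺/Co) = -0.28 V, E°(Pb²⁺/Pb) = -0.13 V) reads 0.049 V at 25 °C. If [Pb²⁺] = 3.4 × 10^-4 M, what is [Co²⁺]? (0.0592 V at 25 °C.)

From the Nernst equation, log Q = n(E° − E)/0.0592 = 2(0.15 − 0.049)/0.0592 = 3.412, so Q = 2580.
With Q = [Co²⁺]/[Pb²⁺] and the known concentrations, [Co²⁺] in the numerator gives [Co²⁺] = 0.88 M.

0.88 M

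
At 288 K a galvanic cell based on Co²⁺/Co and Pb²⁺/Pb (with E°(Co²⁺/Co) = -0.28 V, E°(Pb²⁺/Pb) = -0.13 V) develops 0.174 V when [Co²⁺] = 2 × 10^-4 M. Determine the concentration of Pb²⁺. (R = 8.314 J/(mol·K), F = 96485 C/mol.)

From the Nernst equation, ln Q = nF(E° − E)/RT = 2×96485×(0.15 − 0.174)/(8.314×288) = -1.934, so Q = 0.145.
With Q = [Co²⁺]/[Pb²⁺] and the known concentrations, [Pb²⁺] in the denominator gives [Pb²⁺] = 0.0014 M.

0.0014 M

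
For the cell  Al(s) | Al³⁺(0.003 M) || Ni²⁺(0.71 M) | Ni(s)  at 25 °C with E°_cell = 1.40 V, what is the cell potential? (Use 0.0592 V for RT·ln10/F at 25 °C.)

1.45 V

Balancing electrons gives n = 6; the reaction quotient is Q = [Al³⁺]^2/[Ni²⁺]^3 = 2.51 × 10^-5.
At 25 °C, E = E° − (0.0592/n) log Q = 1.40 − (0.0592/6)(-4.600) = 1.400 + 0.045 = 1.445 V.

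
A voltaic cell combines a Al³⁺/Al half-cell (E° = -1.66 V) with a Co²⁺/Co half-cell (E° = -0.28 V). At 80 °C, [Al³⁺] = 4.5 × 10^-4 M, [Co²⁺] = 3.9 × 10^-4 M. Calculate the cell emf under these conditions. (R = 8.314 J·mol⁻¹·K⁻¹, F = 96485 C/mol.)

The Co²⁺/Co couple has the higher reduction potential and acts as the cathode, so E°_cell = -0.28 − (-1.66) = 1.38 V.
Balancing electrons gives n = 6; the reaction quotient is Q = [Al³⁺]^2/[Co²⁺]^3 = 3410.
E = E° − (RT/nF) ln Q = 1.38 − (8.314×353)/(6×96485) × (8.136) = 1.380 − 0.041 = 1.339 V.

1.34 V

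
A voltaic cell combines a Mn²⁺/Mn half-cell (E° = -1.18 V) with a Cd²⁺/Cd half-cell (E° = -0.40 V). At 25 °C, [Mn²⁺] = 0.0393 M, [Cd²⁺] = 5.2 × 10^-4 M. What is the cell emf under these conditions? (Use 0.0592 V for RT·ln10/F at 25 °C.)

The Cd²⁺/Cd couple has the higher reduction potential and acts as the cathode, so E°_cell = -0.40 − (-1.18) = 0.78 V.
Balancing electrons gives n = 2; the reaction quotient is Q = [Mn²⁺]/[Cd²⁺] = 75.6.
At 25 °C, E = E° − (0.0592/n) log Q = 0.78 − (0.0592/2)(1.878) = 0.780 − 0.056 = 0.724 V.

0.724 V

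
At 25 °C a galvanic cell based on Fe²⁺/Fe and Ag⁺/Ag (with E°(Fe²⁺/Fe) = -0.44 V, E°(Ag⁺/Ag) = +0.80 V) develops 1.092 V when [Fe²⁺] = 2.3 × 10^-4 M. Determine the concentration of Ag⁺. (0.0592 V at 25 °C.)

From the Nernst equation, log Q = n(E° − E)/0.0592 = 2(1.24 − 1.092)/0.0592 = 5.000, so Q = 1 × 10^5.
With Q = [Fe²⁺]/[Ag⁺]^2 and the known concentrations, [Ag⁺]^2 in the denominator gives [Ag⁺] = 4.8 × 10^-5 M.

4.8 × 10^-5 M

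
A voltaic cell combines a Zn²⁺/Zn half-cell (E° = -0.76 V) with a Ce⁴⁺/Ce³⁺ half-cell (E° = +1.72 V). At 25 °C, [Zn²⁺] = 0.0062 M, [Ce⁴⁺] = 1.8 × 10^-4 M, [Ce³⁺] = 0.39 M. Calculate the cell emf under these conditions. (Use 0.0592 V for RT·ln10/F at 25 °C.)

The Ce⁴⁺/Ce³⁺ couple has the higher reduction potential and acts as the cathode, so E°_cell = +1.72 − (-0.76) = 2.48 V.
Balancing electrons gives n = 2; the reaction quotient is Q = [Zn²⁺]·[Ce³⁺]^2/[Ce⁴⁺]^2 = 2.91 × 10^4.
At 25 °C, E = E° − (0.0592/n) log Q = 2.48 − (0.0592/2)(4.464) = 2.480 − 0.132 = 2.348 V.

2.35 V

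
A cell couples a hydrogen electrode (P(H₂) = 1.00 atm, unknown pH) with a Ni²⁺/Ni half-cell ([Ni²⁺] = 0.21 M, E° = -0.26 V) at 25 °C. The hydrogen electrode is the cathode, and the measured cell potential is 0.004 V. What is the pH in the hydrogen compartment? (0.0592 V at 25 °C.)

E°_cell = 0.26 V and n = 2.
log Q = n(E° − E)/0.0592 = 2×(0.26 − 0.004)/0.0592 = 8.649.
With Q = [Ni²⁺]·P(H₂) / [H⁺]^2, solving for [H⁺] gives log[H⁺] = -4.663, so pH = 4.66.

pH = 4.66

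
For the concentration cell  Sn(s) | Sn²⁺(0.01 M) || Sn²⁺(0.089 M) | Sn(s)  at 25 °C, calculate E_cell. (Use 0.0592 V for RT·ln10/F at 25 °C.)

Both half-cells are Sn²⁺/Sn, so E°_cell = 0. The concentrated side is the cathode; the cell reaction moves Sn²⁺ from high to low concentration with n = 2.
Q = [Sn²⁺]_dilute/[Sn²⁺]_conc = 0.01/0.089 = 0.112.
E = 0 − (0.0592/2) log Q = −(0.0592/2)(-0.949) = 0.0281 V.

0.028 V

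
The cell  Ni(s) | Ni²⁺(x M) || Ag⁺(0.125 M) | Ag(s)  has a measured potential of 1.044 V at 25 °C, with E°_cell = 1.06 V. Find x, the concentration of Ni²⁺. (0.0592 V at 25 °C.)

From the Nernst equation, log Q = n(E° − E)/0.0592 = 2(1.06 − 1.044)/0.0592 = 0.541, so Q = 3.47.
With Q = [Ni²⁺]/[Ag⁺]^2 and the known concentrations, [Ni²⁺] in the numerator gives [Ni²⁺] = 0.054 M.

0.054 M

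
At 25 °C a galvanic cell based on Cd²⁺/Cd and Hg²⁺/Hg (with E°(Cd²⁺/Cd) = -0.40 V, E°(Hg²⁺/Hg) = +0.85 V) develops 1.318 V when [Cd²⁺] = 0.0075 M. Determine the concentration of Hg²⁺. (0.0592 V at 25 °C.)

1.5 M

From the Nernst equation, log Q = n(E° − E)/0.0592 = 2(1.25 − 1.318)/0.0592 = -2.297, so Q = 0.00504.
With Q = [Cd²⁺]/[Hg²⁺] and the known concentrations, [Hg²⁺] in the denominator gives [Hg²⁺] = 1.5 M.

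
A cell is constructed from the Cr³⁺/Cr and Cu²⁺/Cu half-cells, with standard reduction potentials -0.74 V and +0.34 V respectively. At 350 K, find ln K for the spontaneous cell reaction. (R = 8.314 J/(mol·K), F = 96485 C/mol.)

ln K = 214.9

E°_cell = +0.34 − (-0.74) = 1.08 V, with n = 6 electrons transferred.
At equilibrium E = 0, so the Nernst equation gives ln K = nFE°/RT = (6)(96485)(1.08)/((8.314)(350)) = 214.86.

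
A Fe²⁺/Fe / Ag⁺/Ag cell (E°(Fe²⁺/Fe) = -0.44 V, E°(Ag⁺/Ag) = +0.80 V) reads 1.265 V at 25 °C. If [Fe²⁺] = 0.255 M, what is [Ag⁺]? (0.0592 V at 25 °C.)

1.3 M

From the Nernst equation, log Q = n(E° − E)/0.0592 = 2(1.24 − 1.265)/0.0592 = -0.845, so Q = 0.143.
With Q = [Fe²⁺]/[Ag⁺]^2 and the known concentrations, [Ag⁺]^2 in the denominator gives [Ag⁺] = 1.3 M.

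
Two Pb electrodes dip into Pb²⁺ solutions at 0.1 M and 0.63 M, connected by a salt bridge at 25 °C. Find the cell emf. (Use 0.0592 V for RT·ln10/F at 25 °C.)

Both half-cells are Pb²⁺/Pb, so E°_cell = 0. The concentrated side is the cathode; the cell reaction moves Pb²⁺ from high to low concentration with n = 2.
Q = [Pb²⁺]_dilute/[Pb²⁺]_conc = 0.1/0.63 = 0.159.
E = 0 − (0.0592/2) log Q = −(0.0592/2)(-0.799) = 0.0237 V.

0.024 V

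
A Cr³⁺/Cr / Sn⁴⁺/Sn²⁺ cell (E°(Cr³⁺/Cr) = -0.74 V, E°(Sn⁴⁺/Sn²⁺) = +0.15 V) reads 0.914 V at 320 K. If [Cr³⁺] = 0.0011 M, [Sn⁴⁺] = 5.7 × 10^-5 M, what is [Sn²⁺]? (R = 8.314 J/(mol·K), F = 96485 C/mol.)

9.4 × 10^-4 M

From the Nernst equation, ln Q = nF(E° − E)/RT = 6×96485×(0.89 − 0.914)/(8.314×320) = -5.222, so Q = 0.00539.
With Q = [Cr³⁺]^2·[Sn²⁺]^3/[Sn⁴⁺]^3 and the known concentrations, [Sn²⁺]^3 in the numerator gives [Sn²⁺] = 9.4 × 10^-4 M.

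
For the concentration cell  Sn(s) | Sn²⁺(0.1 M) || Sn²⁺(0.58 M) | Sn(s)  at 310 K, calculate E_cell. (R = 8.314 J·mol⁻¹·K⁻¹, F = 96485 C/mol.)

0.023 V

Both half-cells are Sn²⁺/Sn, so E°_cell = 0. The concentrated side is the cathode; the cell reaction moves Sn²⁺ from high to low concentration with n = 2.
Q = [Sn²⁺]_dilute/[Sn²⁺]_conc = 0.1/0.58 = 0.172.
E = 0 − (RT/nF) ln Q = −((8.314×310)/(2×96485))(-1.758) = 0.0235 V.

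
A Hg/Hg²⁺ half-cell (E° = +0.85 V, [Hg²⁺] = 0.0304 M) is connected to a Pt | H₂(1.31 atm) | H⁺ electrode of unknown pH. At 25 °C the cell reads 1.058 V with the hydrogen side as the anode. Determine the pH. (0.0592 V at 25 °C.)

E°_cell = 0.85 V and n = 2.
log Q = n(E° − E)/0.0592 = 2×(0.85 − 1.058)/0.0592 = -7.027.
With Q = [H⁺]^2 / ([Hg²⁺]·P(H₂)), solving for [H⁺] gives log[H⁺] = -4.213, so pH = 4.21.

pH = 4.21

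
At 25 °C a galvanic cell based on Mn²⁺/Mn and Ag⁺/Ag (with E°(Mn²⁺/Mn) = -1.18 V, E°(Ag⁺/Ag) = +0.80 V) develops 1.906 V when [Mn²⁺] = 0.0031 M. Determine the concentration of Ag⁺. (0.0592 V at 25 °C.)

0.0031 M

From the Nernst equation, log Q = n(E° − E)/0.0592 = 2(1.98 − 1.906)/0.0592 = 2.500, so Q = 316.
With Q = [Mn²⁺]/[Ag⁺]^2 and the known concentrations, [Ag⁺]^2 in the denominator gives [Ag⁺] = 0.0031 M.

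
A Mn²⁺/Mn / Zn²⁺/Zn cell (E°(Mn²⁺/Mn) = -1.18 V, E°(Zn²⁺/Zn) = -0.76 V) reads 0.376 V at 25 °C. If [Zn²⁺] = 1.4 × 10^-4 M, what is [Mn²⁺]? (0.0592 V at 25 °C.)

0.0043 M

From the Nernst equation, log Q = n(E° − E)/0.0592 = 2(0.42 − 0.376)/0.0592 = 1.486, so Q = 30.7.
With Q = [Mn²⁺]/[Zn²⁺] and the known concentrations, [Mn²⁺] in the numerator gives [Mn²⁺] = 0.0043 M.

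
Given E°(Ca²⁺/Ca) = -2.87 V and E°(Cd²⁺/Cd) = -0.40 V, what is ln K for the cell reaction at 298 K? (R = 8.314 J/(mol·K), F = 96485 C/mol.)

ln K = 192.4

E°_cell = -0.40 − (-2.87) = 2.47 V, with n = 2 electrons transferred.
At equilibrium E = 0, so the Nernst equation gives ln K = nFE°/RT = (2)(96485)(2.47)/((8.314)(298)) = 192.38.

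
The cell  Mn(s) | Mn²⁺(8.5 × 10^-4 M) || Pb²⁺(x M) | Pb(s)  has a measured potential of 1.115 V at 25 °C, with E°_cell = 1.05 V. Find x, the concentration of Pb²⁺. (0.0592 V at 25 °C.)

From the Nernst equation, log Q = n(E° − E)/0.0592 = 2(1.05 − 1.115)/0.0592 = -2.196, so Q = 0.00637.
With Q = [Mn²⁺]/[Pb²⁺] and the known concentrations, [Pb²⁺] in the denominator gives [Pb²⁺] = 0.13 M.

0.13 M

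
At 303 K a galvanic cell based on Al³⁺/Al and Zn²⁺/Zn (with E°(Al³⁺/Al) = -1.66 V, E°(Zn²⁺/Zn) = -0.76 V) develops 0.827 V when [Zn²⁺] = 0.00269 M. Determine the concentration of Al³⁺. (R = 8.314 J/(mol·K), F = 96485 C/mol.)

From the Nernst equation, ln Q = nF(E° − E)/RT = 6×96485×(0.90 − 0.827)/(8.314×303) = 16.776, so Q = 1.93 × 10^7.
With Q = [Al³⁺]^2/[Zn²⁺]^3 and the known concentrations, [Al³⁺]^2 in the numerator gives [Al³⁺] = 0.61 M.

0.61 M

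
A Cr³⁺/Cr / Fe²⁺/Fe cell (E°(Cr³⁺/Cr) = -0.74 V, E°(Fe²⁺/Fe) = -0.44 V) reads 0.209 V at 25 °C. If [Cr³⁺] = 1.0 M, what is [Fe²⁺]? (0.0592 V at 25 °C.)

8.4 × 10^-4 M

From the Nernst equation, log Q = n(E° − E)/0.0592 = 6(0.30 − 0.209)/0.0592 = 9.223, so Q = 1.67 × 10^9.
With Q = [Cr³⁺]^2/[Fe²⁺]^3 and the known concentrations, [Fe²⁺]^3 in the denominator gives [Fe²⁺] = 8.4 × 10^-4 M.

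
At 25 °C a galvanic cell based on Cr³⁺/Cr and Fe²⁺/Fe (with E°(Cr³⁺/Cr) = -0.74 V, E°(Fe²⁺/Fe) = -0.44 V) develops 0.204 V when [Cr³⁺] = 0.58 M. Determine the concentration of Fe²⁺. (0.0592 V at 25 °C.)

4 × 10^-4 M

From the Nernst equation, log Q = n(E° − E)/0.0592 = 6(0.30 − 0.204)/0.0592 = 9.730, so Q = 5.37 × 10^9.
With Q = [Cr³⁺]^2/[Fe²⁺]^3 and the known concentrations, [Fe²⁺]^3 in the denominator gives [Fe²⁺] = 4 × 10^-4 M.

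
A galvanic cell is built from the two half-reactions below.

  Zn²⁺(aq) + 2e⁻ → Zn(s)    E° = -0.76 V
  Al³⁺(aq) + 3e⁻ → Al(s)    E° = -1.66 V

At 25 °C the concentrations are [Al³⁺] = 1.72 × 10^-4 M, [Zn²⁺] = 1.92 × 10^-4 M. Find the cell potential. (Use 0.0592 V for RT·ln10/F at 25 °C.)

0.864 V

The Zn²⁺/Zn couple has the higher reduction potential and acts as the cathode, so E°_cell = -0.76 − (-1.66) = 0.90 V.
Balancing electrons gives n = 6; the reaction quotient is Q = [Al³⁺]^2/[Zn²⁺]^3 = 4180.
At 25 °C, E = E° − (0.0592/n) log Q = 0.90 − (0.0592/6)(3.621) = 0.900 − 0.036 = 0.864 V.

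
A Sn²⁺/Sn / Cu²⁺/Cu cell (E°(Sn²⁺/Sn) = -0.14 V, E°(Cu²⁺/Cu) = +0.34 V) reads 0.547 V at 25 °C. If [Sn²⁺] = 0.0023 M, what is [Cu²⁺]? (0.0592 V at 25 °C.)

From the Nernst equation, log Q = n(E° − E)/0.0592 = 2(0.48 − 0.547)/0.0592 = -2.264, so Q = 0.00545.
With Q = [Sn²⁺]/[Cu²⁺] and the known concentrations, [Cu²⁺] in the denominator gives [Cu²⁺] = 0.42 M.

0.42 M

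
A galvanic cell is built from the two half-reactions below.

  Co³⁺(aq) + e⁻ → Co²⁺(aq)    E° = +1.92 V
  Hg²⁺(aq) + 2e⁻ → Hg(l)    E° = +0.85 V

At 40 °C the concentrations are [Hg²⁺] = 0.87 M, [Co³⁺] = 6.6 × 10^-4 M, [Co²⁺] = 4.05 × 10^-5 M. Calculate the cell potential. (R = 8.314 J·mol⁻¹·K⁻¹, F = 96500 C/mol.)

1.15 V

The Co³⁺/Co²⁺ couple has the higher reduction potential and acts as the cathode, so E°_cell = +1.92 − (+0.85) = 1.07 V.
Balancing electrons gives n = 2; the reaction quotient is Q = [Hg²⁺]·[Co²⁺]^2/[Co³⁺]^2 = 0.00328.
E = E° − (RT/nF) ln Q = 1.07 − (8.314×313)/(2×96500) × (-5.721) = 1.070 + 0.077 = 1.147 V.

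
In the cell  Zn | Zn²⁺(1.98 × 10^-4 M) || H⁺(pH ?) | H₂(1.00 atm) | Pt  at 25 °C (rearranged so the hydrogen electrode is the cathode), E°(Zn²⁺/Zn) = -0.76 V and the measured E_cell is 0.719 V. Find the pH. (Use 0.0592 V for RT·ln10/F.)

E°_cell = 0.76 V and n = 2.
log Q = n(E° − E)/0.0592 = 2×(0.76 − 0.719)/0.0592 = 1.385.
With Q = [Zn²⁺]·P(H₂) / [H⁺]^2, solving for [H⁺] gives log[H⁺] = -2.544, so pH = 2.54.

pH = 2.54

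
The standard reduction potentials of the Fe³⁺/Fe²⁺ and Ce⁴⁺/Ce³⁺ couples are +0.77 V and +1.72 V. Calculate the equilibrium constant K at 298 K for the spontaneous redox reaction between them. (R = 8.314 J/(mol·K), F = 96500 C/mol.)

E°_cell = +1.72 − (+0.77) = 0.95 V, with n = 1 electron transferred.
At equilibrium E = 0, so the Nernst equation gives ln K = nFE°/RT = (1)(96500)(0.95)/((8.314)(298)) = 37.00.
K = e^37.00 = 1.2 × 10^16.

1.2 × 10^16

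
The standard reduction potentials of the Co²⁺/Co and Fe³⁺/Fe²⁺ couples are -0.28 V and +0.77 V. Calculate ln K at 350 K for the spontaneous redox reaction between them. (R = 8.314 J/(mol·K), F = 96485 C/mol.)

E°_cell = +0.77 − (-0.28) = 1.05 V, with n = 2 electrons transferred.
At equilibrium E = 0, so the Nernst equation gives ln K = nFE°/RT = (2)(96485)(1.05)/((8.314)(350)) = 69.63.

ln K = 69.6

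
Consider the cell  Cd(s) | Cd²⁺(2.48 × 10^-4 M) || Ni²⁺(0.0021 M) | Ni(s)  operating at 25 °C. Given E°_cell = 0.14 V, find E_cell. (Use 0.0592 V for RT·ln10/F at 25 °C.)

Balancing electrons gives n = 2; the reaction quotient is Q = [Cd²⁺]/[Ni²⁺] = 0.118.
At 25 °C, E = E° − (0.0592/n) log Q = 0.14 − (0.0592/2)(-0.928) = 0.140 + 0.027 = 0.167 V.

0.167 V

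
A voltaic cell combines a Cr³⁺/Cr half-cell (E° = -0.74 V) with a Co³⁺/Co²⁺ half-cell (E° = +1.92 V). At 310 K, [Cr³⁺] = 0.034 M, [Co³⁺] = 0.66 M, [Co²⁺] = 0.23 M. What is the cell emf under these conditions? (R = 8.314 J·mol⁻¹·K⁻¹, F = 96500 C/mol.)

2.72 V

The Co³⁺/Co²⁺ couple has the higher reduction potential and acts as the cathode, so E°_cell = +1.92 − (-0.74) = 2.66 V.
Balancing electrons gives n = 3; the reaction quotient is Q = [Cr³⁺]·[Co²⁺]^3/[Co³⁺]^3 = 0.00144.
E = E° − (RT/nF) ln Q = 2.66 − (8.314×310)/(3×96500) × (-6.544) = 2.660 + 0.058 = 2.718 V.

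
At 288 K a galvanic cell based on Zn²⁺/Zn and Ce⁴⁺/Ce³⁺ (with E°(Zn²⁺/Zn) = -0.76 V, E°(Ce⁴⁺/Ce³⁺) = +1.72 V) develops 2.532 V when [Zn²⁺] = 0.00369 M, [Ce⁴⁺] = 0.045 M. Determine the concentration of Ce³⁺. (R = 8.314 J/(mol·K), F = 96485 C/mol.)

0.091 M

From the Nernst equation, ln Q = nF(E° − E)/RT = 2×96485×(2.48 − 2.532)/(8.314×288) = -4.191, so Q = 0.0151.
With Q = [Zn²⁺]·[Ce³⁺]^2/[Ce⁴⁺]^2 and the known concentrations, [Ce³⁺]^2 in the numerator gives [Ce³⁺] = 0.091 M.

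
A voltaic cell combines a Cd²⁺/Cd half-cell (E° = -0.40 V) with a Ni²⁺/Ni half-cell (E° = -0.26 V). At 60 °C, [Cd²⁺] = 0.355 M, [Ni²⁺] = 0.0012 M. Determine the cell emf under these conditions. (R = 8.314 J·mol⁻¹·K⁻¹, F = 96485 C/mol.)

0.058 V

The Ni²⁺/Ni couple has the higher reduction potential and acts as the cathode, so E°_cell = -0.26 − (-0.40) = 0.14 V.
Balancing electrons gives n = 2; the reaction quotient is Q = [Cd²⁺]/[Ni²⁺] = 296.
E = E° − (RT/nF) ln Q = 0.14 − (8.314×333)/(2×96485) × (5.690) = 0.140 − 0.082 = 0.058 V.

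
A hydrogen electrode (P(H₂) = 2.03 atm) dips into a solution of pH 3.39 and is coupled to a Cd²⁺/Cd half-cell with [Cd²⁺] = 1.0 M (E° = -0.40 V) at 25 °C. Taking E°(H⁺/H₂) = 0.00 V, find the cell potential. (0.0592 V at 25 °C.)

The hydrogen couple is the cathode, so E°_cell = 0.40 V; n = 2.
[H⁺] = 10^(−3.39) = 4.1 × 10^-4 M, and Q = [Cd²⁺]·P(H₂) / [H⁺]^2 = 1.22 × 10^7.
E = E° − (0.0592/2) log Q = 0.40 − (0.0592/2)(7.087) = 0.190 V.

0.19 V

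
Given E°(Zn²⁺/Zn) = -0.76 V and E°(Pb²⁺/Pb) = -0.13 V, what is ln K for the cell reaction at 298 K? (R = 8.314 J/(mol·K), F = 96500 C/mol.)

E°_cell = -0.13 − (-0.76) = 0.63 V, with n = 2 electrons transferred.
At equilibrium E = 0, so the Nernst equation gives ln K = nFE°/RT = (2)(96500)(0.63)/((8.314)(298)) = 49.08.

ln K = 49.1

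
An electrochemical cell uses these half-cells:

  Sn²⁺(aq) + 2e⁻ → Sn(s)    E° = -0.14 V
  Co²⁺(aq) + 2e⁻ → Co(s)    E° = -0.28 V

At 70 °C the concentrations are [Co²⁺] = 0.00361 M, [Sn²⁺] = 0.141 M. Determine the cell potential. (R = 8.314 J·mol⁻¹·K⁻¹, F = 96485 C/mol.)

0.194 V

The Sn²⁺/Sn couple has the higher reduction potential and acts as the cathode, so E°_cell = -0.14 − (-0.28) = 0.14 V.
Balancing electrons gives n = 2; the reaction quotient is Q = [Co²⁺]/[Sn²⁺] = 0.0256.
E = E° − (RT/nF) ln Q = 0.14 − (8.314×343)/(2×96485) × (-3.665) = 0.140 + 0.054 = 0.194 V.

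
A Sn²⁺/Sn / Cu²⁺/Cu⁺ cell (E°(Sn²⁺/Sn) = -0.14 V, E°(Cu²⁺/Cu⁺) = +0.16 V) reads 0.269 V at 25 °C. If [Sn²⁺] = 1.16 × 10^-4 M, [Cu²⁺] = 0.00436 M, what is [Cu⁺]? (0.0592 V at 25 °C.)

1.4 M

From the Nernst equation, log Q = n(E° − E)/0.0592 = 2(0.30 − 0.269)/0.0592 = 1.047, so Q = 11.2.
With Q = [Sn²⁺]·[Cu⁺]^2/[Cu²⁺]^2 and the known concentrations, [Cu⁺]^2 in the numerator gives [Cu⁺] = 1.4 M.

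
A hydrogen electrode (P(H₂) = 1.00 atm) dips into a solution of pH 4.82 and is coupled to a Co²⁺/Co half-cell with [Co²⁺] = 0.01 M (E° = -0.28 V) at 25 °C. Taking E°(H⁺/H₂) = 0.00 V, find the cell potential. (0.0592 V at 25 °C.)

The hydrogen couple is the cathode, so E°_cell = 0.28 V; n = 2.
[H⁺] = 10^(−4.82) = 1.5 × 10^-5 M, and Q = [Co²⁺]·P(H₂) / [H⁺]^2 = 4.37 × 10^7.
E = E° − (0.0592/2) log Q = 0.28 − (0.0592/2)(7.640) = 0.054 V.

0.054 V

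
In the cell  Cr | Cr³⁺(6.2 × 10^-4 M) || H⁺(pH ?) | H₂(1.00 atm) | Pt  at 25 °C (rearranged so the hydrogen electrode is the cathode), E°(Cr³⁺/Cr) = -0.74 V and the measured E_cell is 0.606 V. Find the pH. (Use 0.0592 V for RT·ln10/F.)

E°_cell = 0.74 V and n = 6.
log Q = n(E° − E)/0.0592 = 6×(0.74 − 0.606)/0.0592 = 13.581.
With Q = [Cr³⁺]^2·P(H₂)^3 / [H⁺]^6, solving for [H⁺] gives log[H⁺] = -3.333, so pH = 3.33.

pH = 3.33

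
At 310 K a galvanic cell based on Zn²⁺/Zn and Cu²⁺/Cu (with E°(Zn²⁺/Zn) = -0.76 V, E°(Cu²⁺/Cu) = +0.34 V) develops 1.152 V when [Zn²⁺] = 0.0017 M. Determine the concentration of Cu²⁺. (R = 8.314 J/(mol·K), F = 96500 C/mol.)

0.083 M

From the Nernst equation, ln Q = nF(E° − E)/RT = 2×96500×(1.10 − 1.152)/(8.314×310) = -3.894, so Q = 0.0204.
With Q = [Zn²⁺]/[Cu²⁺] and the known concentrations, [Cu²⁺] in the denominator gives [Cu²⁺] = 0.083 M.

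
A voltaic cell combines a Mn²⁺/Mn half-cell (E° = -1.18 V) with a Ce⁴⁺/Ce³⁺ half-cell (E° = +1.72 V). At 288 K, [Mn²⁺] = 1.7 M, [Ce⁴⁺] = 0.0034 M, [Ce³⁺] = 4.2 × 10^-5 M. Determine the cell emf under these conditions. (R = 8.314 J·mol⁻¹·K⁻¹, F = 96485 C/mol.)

The Ce⁴⁺/Ce³⁺ couple has the higher reduction potential and acts as the cathode, so E°_cell = +1.72 − (-1.18) = 2.90 V.
Balancing electrons gives n = 2; the reaction quotient is Q = [Mn²⁺]·[Ce³⁺]^2/[Ce⁴⁺]^2 = 2.59 × 10^-4.
E = E° − (RT/nF) ln Q = 2.90 − (8.314×288)/(2×96485) × (-8.257) = 2.900 + 0.102 = 3.002 V.

3.00 V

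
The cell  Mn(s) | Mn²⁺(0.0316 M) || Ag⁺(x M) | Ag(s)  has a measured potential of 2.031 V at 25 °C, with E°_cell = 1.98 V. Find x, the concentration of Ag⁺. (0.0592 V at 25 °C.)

From the Nernst equation, log Q = n(E° − E)/0.0592 = 2(1.98 − 2.031)/0.0592 = -1.723, so Q = 0.0189.
With Q = [Mn²⁺]/[Ag⁺]^2 and the known concentrations, [Ag⁺]^2 in the denominator gives [Ag⁺] = 1.3 M.

1.3 M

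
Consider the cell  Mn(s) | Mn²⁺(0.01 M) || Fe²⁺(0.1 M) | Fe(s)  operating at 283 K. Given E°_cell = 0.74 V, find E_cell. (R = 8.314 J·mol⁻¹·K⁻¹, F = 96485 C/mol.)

0.768 V

Balancing electrons gives n = 2; the reaction quotient is Q = [Mn²⁺]/[Fe²⁺] = 0.100.
E = E° − (RT/nF) ln Q = 0.74 − (8.314×283)/(2×96485) × (-2.303) = 0.740 + 0.028 = 0.768 V.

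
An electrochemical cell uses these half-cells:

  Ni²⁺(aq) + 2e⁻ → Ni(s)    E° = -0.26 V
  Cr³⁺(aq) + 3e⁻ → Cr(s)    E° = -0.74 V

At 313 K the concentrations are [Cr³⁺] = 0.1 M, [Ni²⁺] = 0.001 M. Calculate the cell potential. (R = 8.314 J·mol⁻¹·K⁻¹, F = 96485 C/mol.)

0.408 V

The Ni²⁺/Ni couple has the higher reduction potential and acts as the cathode, so E°_cell = -0.26 − (-0.74) = 0.48 V.
Balancing electrons gives n = 6; the reaction quotient is Q = [Cr³⁺]^2/[Ni²⁺]^3 = 1 × 10^7.
E = E° − (RT/nF) ln Q = 0.48 − (8.314×313)/(6×96485) × (16.118) = 0.480 − 0.072 = 0.408 V.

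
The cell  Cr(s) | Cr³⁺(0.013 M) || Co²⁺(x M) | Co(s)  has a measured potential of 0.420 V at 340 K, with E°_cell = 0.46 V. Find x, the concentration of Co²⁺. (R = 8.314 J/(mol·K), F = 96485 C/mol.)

0.0036 M

From the Nernst equation, ln Q = nF(E° − E)/RT = 6×96485×(0.46 − 0.420)/(8.314×340) = 8.192, so Q = 3610.
With Q = [Cr³⁺]^2/[Co²⁺]^3 and the known concentrations, [Co²⁺]^3 in the denominator gives [Co²⁺] = 0.0036 M.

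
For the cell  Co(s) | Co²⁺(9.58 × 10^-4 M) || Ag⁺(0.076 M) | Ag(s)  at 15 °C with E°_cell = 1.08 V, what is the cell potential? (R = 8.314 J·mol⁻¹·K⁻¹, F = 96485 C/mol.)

Balancing electrons gives n = 2; the reaction quotient is Q = [Co²⁺]/[Ag⁺]^2 = 0.166.
E = E° − (RT/nF) ln Q = 1.08 − (8.314×288)/(2×96485) × (-1.797) = 1.080 + 0.022 = 1.102 V.

1.10 V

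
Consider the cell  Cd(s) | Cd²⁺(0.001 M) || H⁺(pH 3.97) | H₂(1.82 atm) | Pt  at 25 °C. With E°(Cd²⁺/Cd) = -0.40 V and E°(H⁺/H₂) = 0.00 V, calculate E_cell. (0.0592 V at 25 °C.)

The hydrogen couple is the cathode, so E°_cell = 0.40 V; n = 2.
[H⁺] = 10^(−3.97) = 1.1 × 10^-4 M, and Q = [Cd²⁺]·P(H₂) / [H⁺]^2 = 1.59 × 10^5.
E = E° − (0.0592/2) log Q = 0.40 − (0.0592/2)(5.200) = 0.246 V.

0.25 V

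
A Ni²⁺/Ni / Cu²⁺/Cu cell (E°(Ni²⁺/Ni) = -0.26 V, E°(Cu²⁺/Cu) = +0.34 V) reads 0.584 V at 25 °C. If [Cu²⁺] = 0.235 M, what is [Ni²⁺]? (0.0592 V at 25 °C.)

From the Nernst equation, log Q = n(E° − E)/0.0592 = 2(0.60 − 0.584)/0.0592 = 0.541, so Q = 3.47.
With Q = [Ni²⁺]/[Cu²⁺] and the known concentrations, [Ni²⁺] in the numerator gives [Ni²⁺] = 0.82 M.

0.82 M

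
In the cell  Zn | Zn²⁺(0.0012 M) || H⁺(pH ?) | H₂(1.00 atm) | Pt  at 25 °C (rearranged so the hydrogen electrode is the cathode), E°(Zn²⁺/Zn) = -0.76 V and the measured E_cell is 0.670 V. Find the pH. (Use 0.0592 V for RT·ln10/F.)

pH = 2.98

E°_cell = 0.76 V and n = 2.
log Q = n(E° − E)/0.0592 = 2×(0.76 − 0.670)/0.0592 = 3.041.
With Q = [Zn²⁺]·P(H₂) / [H⁺]^2, solving for [H⁺] gives log[H⁺] = -2.981, so pH = 2.98.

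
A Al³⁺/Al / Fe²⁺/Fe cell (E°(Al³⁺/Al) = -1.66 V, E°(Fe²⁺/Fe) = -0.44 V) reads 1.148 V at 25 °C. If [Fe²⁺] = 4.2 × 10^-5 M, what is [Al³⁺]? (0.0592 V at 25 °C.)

0.0012 M

From the Nernst equation, log Q = n(E° − E)/0.0592 = 6(1.22 − 1.148)/0.0592 = 7.297, so Q = 1.98 × 10^7.
With Q = [Al³⁺]^2/[Fe²⁺]^3 and the known concentrations, [Al³⁺]^2 in the numerator gives [Al³⁺] = 0.0012 M.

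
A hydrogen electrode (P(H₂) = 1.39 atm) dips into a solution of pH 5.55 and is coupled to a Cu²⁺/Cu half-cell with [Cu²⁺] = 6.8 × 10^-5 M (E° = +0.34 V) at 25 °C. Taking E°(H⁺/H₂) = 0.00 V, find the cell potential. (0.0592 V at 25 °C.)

0.55 V

The Cu²⁺/Cu couple is the cathode, so E°_cell = 0.34 V; n = 2.
[H⁺] = 10^(−5.55) = 2.8 × 10^-6 M, and Q = [H⁺]^2 / ([Cu²⁺]·P(H₂)) = 8.4 × 10^-8.
E = E° − (0.0592/2) log Q = 0.34 − (0.0592/2)(-7.076) = 0.549 V.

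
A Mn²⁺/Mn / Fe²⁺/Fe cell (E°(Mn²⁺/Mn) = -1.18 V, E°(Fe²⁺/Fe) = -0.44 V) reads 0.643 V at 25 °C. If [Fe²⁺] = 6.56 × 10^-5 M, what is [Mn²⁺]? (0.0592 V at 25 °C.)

From the Nernst equation, log Q = n(E° − E)/0.0592 = 2(0.74 − 0.643)/0.0592 = 3.277, so Q = 1890.
With Q = [Mn²⁺]/[Fe²⁺] and the known concentrations, [Mn²⁺] in the numerator gives [Mn²⁺] = 0.12 M.

0.12 M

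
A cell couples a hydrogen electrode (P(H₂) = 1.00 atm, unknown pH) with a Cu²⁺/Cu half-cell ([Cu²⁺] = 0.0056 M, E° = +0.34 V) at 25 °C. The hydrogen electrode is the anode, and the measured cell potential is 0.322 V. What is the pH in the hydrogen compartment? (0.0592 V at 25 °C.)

E°_cell = 0.34 V and n = 2.
log Q = n(E° − E)/0.0592 = 2×(0.34 − 0.322)/0.0592 = 0.608.
With Q = [H⁺]^2 / ([Cu²⁺]·P(H₂)), solving for [H⁺] gives log[H⁺] = -0.822, so pH = 0.82.

pH = 0.82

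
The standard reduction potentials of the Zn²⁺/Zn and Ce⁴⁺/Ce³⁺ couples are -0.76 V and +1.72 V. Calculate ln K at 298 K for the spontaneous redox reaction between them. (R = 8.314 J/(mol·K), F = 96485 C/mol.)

ln K = 193.2

E°_cell = +1.72 − (-0.76) = 2.48 V, with n = 2 electrons transferred.
At equilibrium E = 0, so the Nernst equation gives ln K = nFE°/RT = (2)(96485)(2.48)/((8.314)(298)) = 193.16.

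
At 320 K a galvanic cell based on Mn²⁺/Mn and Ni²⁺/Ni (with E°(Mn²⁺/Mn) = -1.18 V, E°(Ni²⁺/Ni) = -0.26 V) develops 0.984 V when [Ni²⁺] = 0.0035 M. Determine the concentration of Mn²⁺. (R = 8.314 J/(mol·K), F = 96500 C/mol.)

3.4 × 10^-5 M

From the Nernst equation, ln Q = nF(E° − E)/RT = 2×96500×(0.92 − 0.984)/(8.314×320) = -4.643, so Q = 0.00963.
With Q = [Mn²⁺]/[Ni²⁺] and the known concentrations, [Mn²⁺] in the numerator gives [Mn²⁺] = 3.4 × 10^-5 M.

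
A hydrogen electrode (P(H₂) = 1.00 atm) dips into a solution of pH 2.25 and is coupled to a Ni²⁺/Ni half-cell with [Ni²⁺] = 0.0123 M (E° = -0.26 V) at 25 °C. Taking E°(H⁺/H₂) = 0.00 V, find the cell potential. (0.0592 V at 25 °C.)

0.18 V

The hydrogen couple is the cathode, so E°_cell = 0.26 V; n = 2.
[H⁺] = 10^(−2.25) = 0.0056 M, and Q = [Ni²⁺]·P(H₂) / [H⁺]^2 = 389.
E = E° − (0.0592/2) log Q = 0.26 − (0.0592/2)(2.590) = 0.183 V.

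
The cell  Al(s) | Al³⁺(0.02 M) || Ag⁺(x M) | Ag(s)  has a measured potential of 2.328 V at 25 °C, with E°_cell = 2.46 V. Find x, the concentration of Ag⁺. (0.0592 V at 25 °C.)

0.0016 M

From the Nernst equation, log Q = n(E° − E)/0.0592 = 3(2.46 − 2.328)/0.0592 = 6.689, so Q = 4.89 × 10^6.
With Q = [Al³⁺]/[Ag⁺]^3 and the known concentrations, [Ag⁺]^3 in the denominator gives [Ag⁺] = 0.0016 M.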